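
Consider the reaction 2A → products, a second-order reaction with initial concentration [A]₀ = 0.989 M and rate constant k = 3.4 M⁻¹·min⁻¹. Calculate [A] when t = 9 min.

0.03163 M

Step 1: For a second-order reaction: 1/[A] = 1/[A]₀ + kt
Step 2: 1/[A] = 1/0.989 + 3.4 × 9
Step 3: 1/[A] = 1.011 + 30.6 = 31.61
Step 4: [A] = 1/31.61 = 0.03163 M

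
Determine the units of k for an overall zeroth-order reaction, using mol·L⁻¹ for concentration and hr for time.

mol·L⁻¹·hr⁻¹

Step 1: For overall order n, rate = k × (concentration)^n.
Step 2: Rate has units mol·L⁻¹·hr⁻¹; concentration term has units (mol·L⁻¹)^0.
Step 3: k = rate / (concentration)^n, so units of k = (mol·L⁻¹)^(1-0)·hr⁻¹ = mol·L⁻¹·hr⁻¹.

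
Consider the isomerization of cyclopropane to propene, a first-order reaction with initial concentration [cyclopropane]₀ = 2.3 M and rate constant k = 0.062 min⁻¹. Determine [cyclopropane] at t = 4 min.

1.795 M

Step 1: For a first-order reaction: [cyclopropane] = [cyclopropane]₀ × e^(-kt)
Step 2: [cyclopropane] = 2.3 × e^(-0.062 × 4)
Step 3: [cyclopropane] = 2.3 × e^(-0.248)
Step 4: [cyclopropane] = 2.3 × 0.78036 = 1.795 M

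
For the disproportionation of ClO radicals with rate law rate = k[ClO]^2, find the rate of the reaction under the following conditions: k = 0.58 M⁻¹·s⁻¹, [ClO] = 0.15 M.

0.01305 M/s

Step 1: Identify the rate law: rate = k[ClO]^2
Step 2: Substitute values: rate = 0.58 × (0.15)^2
Step 3: Calculate: rate = 0.58 × 0.0225 = 0.01305 M/s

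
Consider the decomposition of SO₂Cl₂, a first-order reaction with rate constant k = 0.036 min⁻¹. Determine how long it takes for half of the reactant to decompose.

19.25 min

Step 1: For a first-order reaction, t₁/₂ = ln(2)/k
Step 2: t₁/₂ = ln(2)/0.036
Step 3: t₁/₂ = 0.6931/0.036 = 19.25 min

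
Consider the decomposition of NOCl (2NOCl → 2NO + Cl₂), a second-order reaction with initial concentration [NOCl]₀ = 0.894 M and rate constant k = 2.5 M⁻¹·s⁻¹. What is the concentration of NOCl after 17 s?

0.02293 M

Step 1: For a second-order reaction: 1/[NOCl] = 1/[NOCl]₀ + kt
Step 2: 1/[NOCl] = 1/0.894 + 2.5 × 17
Step 3: 1/[NOCl] = 1.119 + 42.5 = 43.62
Step 4: [NOCl] = 1/43.62 = 0.02293 M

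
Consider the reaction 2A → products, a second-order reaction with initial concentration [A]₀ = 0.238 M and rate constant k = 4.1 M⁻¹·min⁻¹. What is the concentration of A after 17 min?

0.01353 M

Step 1: For a second-order reaction: 1/[A] = 1/[A]₀ + kt
Step 2: 1/[A] = 1/0.238 + 4.1 × 17
Step 3: 1/[A] = 4.202 + 69.7 = 73.9
Step 4: [A] = 1/73.9 = 0.01353 M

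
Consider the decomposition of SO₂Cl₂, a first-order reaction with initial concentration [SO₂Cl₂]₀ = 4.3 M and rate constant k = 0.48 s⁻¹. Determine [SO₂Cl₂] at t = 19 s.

0.0004707 M

Step 1: For a first-order reaction: [SO₂Cl₂] = [SO₂Cl₂]₀ × e^(-kt)
Step 2: [SO₂Cl₂] = 4.3 × e^(-0.48 × 19)
Step 3: [SO₂Cl₂] = 4.3 × e^(-9.12)
Step 4: [SO₂Cl₂] = 4.3 × 0.000109455 = 0.0004707 M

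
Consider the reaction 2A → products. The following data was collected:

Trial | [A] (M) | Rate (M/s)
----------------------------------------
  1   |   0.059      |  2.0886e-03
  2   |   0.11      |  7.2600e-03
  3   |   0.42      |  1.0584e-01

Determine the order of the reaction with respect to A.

second order (2)

Step 1: Compare trials to find order n where rate₂/rate₁ = ([A]₂/[A]₁)^n
Step 2: rate₂/rate₁ = 7.2600e-03/2.0886e-03 = 3.476
Step 3: [A]₂/[A]₁ = 0.11/0.059 = 1.864
Step 4: n = ln(3.476)/ln(1.864) = 2.00 ≈ 2
Step 5: The reaction is second order in A.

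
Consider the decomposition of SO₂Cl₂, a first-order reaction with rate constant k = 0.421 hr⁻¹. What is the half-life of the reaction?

1.646 hr

Step 1: For a first-order reaction, t₁/₂ = ln(2)/k
Step 2: t₁/₂ = ln(2)/0.421
Step 3: t₁/₂ = 0.6931/0.421 = 1.646 hr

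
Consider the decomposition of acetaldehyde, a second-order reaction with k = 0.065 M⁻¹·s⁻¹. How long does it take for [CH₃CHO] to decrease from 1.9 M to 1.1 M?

5.889 s

Step 1: For second-order: t = (1/[CH₃CHO] - 1/[CH₃CHO]₀)/k
Step 2: t = (1/1.1 - 1/1.9)/0.065
Step 3: t = (0.9091 - 0.5263)/0.065
Step 4: t = 0.3828/0.065 = 5.889 s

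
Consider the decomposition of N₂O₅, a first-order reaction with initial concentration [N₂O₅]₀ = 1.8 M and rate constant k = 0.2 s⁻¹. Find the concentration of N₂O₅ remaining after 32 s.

0.002991 M

Step 1: For a first-order reaction: [N₂O₅] = [N₂O₅]₀ × e^(-kt)
Step 2: [N₂O₅] = 1.8 × e^(-0.2 × 32)
Step 3: [N₂O₅] = 1.8 × e^(-6.4)
Step 4: [N₂O₅] = 1.8 × 0.00166156 = 0.002991 M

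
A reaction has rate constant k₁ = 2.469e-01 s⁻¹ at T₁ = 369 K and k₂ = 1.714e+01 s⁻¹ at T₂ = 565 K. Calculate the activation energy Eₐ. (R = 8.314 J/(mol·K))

37.5 kJ/mol

Step 1: Use the two-temperature Arrhenius form: ln(k₂/k₁) = -Eₐ/R × (1/T₂ - 1/T₁)
Step 2: ln(k₂/k₁) = ln(1.714e+01/2.469e-01) = ln(69.4208) = 4.24019
Step 3: 1/T₂ - 1/T₁ = 1/565 - 1/369 = -9.401156e-04 K⁻¹
Step 4: Eₐ = -R × ln(k₂/k₁) / (1/T₂ - 1/T₁) = -8.314 × 4.24019 / -9.401156e-04
Step 5: Eₐ = 3.7498e+04 J/mol = 37.5 kJ/mol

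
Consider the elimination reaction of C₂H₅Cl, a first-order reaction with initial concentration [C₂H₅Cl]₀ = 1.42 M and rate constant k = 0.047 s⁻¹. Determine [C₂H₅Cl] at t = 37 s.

0.2495 M

Step 1: For a first-order reaction: [C₂H₅Cl] = [C₂H₅Cl]₀ × e^(-kt)
Step 2: [C₂H₅Cl] = 1.42 × e^(-0.047 × 37)
Step 3: [C₂H₅Cl] = 1.42 × e^(-1.739)
Step 4: [C₂H₅Cl] = 1.42 × 0.175696 = 0.2495 M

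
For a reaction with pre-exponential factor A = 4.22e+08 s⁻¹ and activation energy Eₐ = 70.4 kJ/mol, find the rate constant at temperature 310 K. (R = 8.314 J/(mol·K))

5.79e-04 s⁻¹

Step 1: Use the Arrhenius equation: k = A × exp(-Eₐ/RT)
Step 2: Convert Eₐ to J/mol: 70.4 kJ/mol = 70400 J/mol
Step 3: Calculate the exponent: -Eₐ/(RT) = -70400/(8.314 × 310) = -27.31498
Step 4: k = 4.22e+08 × exp(-27.31498)
Step 5: k = 4.22e+08 × 1.37169e-12 = 5.7885e-04 s⁻¹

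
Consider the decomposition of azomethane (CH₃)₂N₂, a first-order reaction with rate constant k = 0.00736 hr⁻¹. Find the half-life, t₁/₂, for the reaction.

94.18 hr

Step 1: For a first-order reaction, t₁/₂ = ln(2)/k
Step 2: t₁/₂ = ln(2)/0.00736
Step 3: t₁/₂ = 0.6931/0.00736 = 94.18 hr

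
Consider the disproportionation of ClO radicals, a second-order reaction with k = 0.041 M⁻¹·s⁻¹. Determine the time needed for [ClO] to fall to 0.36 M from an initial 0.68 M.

31.88 s

Step 1: For second-order: t = (1/[ClO] - 1/[ClO]₀)/k
Step 2: t = (1/0.36 - 1/0.68)/0.041
Step 3: t = (2.778 - 1.471)/0.041
Step 4: t = 1.307/0.041 = 31.88 s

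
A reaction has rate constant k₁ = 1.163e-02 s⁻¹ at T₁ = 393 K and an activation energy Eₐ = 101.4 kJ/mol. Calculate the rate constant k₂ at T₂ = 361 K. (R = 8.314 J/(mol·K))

7.428e-04 s⁻¹

Step 1: Use the two-temperature Arrhenius form: ln(k₂/k₁) = -Eₐ/R × (1/T₂ - 1/T₁)
Step 2: Convert Eₐ to J/mol: 101.4 kJ/mol = 101400 J/mol
Step 3: 1/T₂ - 1/T₁ = 1/361 - 1/393 = 2.255538e-04 K⁻¹
Step 4: ln(k₂/k₁) = -101400/8.314 × 2.255538e-04 = -2.75092
Step 5: k₂ = k₁ × exp(-2.75092) = 1.163e-02 × 6.38691e-02 = 7.428e-04 s⁻¹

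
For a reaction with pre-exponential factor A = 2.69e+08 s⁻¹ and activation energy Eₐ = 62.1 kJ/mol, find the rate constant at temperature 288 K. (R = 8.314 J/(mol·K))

1.47e-03 s⁻¹

Step 1: Use the Arrhenius equation: k = A × exp(-Eₐ/RT)
Step 2: Convert Eₐ to J/mol: 62.1 kJ/mol = 62100 J/mol
Step 3: Calculate the exponent: -Eₐ/(RT) = -62100/(8.314 × 288) = -25.93517
Step 4: k = 2.69e+08 × exp(-25.93517)
Step 5: k = 2.69e+08 × 5.45128e-12 = 1.4664e-03 s⁻¹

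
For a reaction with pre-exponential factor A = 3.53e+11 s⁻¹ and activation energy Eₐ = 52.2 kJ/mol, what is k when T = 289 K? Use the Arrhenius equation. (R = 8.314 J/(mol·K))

1.30e+02 s⁻¹

Step 1: Use the Arrhenius equation: k = A × exp(-Eₐ/RT)
Step 2: Convert Eₐ to J/mol: 52.2 kJ/mol = 52200 J/mol
Step 3: Calculate the exponent: -Eₐ/(RT) = -52200/(8.314 × 289) = -21.72514
Step 4: k = 3.53e+11 × exp(-21.72514)
Step 5: k = 3.53e+11 × 3.67191e-10 = 1.2962e+02 s⁻¹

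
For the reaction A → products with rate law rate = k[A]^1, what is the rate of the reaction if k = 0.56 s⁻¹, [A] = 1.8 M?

1.008 M/s

Step 1: Identify the rate law: rate = k[A]^1
Step 2: Substitute values: rate = 0.56 × (1.8)^1
Step 3: Calculate: rate = 0.56 × 1.8 = 1.008 M/s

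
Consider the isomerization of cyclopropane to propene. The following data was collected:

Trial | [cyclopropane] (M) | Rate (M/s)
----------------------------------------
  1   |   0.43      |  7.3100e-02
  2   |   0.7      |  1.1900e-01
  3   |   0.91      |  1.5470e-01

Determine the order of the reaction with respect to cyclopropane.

first order (1)

Step 1: Compare trials to find order n where rate₂/rate₁ = ([cyclopropane]₂/[cyclopropane]₁)^n
Step 2: rate₂/rate₁ = 1.1900e-01/7.3100e-02 = 1.628
Step 3: [cyclopropane]₂/[cyclopropane]₁ = 0.7/0.43 = 1.628
Step 4: n = ln(1.628)/ln(1.628) = 1.00 ≈ 1
Step 5: The reaction is first order in cyclopropane.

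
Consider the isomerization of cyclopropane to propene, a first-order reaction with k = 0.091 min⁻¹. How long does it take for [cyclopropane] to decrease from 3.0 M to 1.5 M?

7.617 min

Step 1: For first-order: t = ln([cyclopropane]₀/[cyclopropane])/k
Step 2: t = ln(3.0/1.5)/0.091
Step 3: t = ln(2)/0.091
Step 4: t = 0.6931/0.091 = 7.617 min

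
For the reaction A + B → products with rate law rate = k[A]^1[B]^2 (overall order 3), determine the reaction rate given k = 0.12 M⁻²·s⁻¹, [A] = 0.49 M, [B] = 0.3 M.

0.005292 M/s

Step 1: The rate law is rate = k[A]^1[B]^2, overall order = 1+2 = 3
Step 2: Substitute values: rate = 0.12 × (0.49)^1 × (0.3)^2
Step 3: rate = 0.12 × 0.49 × 0.09 = 0.005292 M/s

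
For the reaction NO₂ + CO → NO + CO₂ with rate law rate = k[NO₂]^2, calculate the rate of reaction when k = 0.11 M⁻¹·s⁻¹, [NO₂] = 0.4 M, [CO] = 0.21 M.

0.0176 M/s

Step 1: The rate law is rate = k[NO₂]^2
Step 2: Note that the rate does not depend on [CO] (zero order in CO).
Step 3: rate = 0.11 × (0.4)^2 = 0.0176 M/s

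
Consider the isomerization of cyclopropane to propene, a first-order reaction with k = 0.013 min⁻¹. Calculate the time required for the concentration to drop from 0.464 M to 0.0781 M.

137.1 min

Step 1: For first-order: t = ln([cyclopropane]₀/[cyclopropane])/k
Step 2: t = ln(0.464/0.0781)/0.013
Step 3: t = ln(5.941)/0.013
Step 4: t = 1.782/0.013 = 137.1 min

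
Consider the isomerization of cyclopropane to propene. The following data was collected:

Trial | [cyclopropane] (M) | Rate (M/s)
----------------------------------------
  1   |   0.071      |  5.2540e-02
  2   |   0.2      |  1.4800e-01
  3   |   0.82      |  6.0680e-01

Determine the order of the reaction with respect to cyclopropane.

first order (1)

Step 1: Compare trials to find order n where rate₂/rate₁ = ([cyclopropane]₂/[cyclopropane]₁)^n
Step 2: rate₂/rate₁ = 1.4800e-01/5.2540e-02 = 2.817
Step 3: [cyclopropane]₂/[cyclopropane]₁ = 0.2/0.071 = 2.817
Step 4: n = ln(2.817)/ln(2.817) = 1.00 ≈ 1
Step 5: The reaction is first order in cyclopropane.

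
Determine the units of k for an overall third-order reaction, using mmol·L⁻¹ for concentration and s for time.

(mmol·L⁻¹)⁻²·s⁻¹

Step 1: For overall order n, rate = k × (concentration)^n.
Step 2: Rate has units mmol·L⁻¹·s⁻¹; concentration term has units (mmol·L⁻¹)^3.
Step 3: k = rate / (concentration)^n, so units of k = (mmol·L⁻¹)^(1-3)·s⁻¹ = (mmol·L⁻¹)⁻²·s⁻¹.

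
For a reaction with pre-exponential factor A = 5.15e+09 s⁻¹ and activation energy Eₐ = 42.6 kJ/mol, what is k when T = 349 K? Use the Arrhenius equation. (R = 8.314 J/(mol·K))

2.17e+03 s⁻¹

Step 1: Use the Arrhenius equation: k = A × exp(-Eₐ/RT)
Step 2: Convert Eₐ to J/mol: 42.6 kJ/mol = 42600 J/mol
Step 3: Calculate the exponent: -Eₐ/(RT) = -42600/(8.314 × 349) = -14.68163
Step 4: k = 5.15e+09 × exp(-14.68163)
Step 5: k = 5.15e+09 × 4.20580e-07 = 2.1660e+03 s⁻¹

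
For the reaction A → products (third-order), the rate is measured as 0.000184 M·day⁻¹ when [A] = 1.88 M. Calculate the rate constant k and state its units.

2.769e-05 M⁻²·day⁻¹

Step 1: rate = k[A]^3, so k = rate / [A]^3.
Step 2: k = 0.000184 / (1.88)^3 = 0.000184 / 6.645.
Step 3: k = 2.769e-05 M⁻²·day⁻¹.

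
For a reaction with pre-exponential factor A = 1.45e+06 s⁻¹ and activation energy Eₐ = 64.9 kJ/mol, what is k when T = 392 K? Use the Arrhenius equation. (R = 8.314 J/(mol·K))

3.26e-03 s⁻¹

Step 1: Use the Arrhenius equation: k = A × exp(-Eₐ/RT)
Step 2: Convert Eₐ to J/mol: 64.9 kJ/mol = 64900 J/mol
Step 3: Calculate the exponent: -Eₐ/(RT) = -64900/(8.314 × 392) = -19.91355
Step 4: k = 1.45e+06 × exp(-19.91355)
Step 5: k = 1.45e+06 × 2.24727e-09 = 3.2585e-03 s⁻¹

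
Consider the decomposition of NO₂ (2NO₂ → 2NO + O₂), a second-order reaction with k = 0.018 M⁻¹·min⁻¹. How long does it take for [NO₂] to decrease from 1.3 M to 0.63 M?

45.45 min

Step 1: For second-order: t = (1/[NO₂] - 1/[NO₂]₀)/k
Step 2: t = (1/0.63 - 1/1.3)/0.018
Step 3: t = (1.587 - 0.7692)/0.018
Step 4: t = 0.8181/0.018 = 45.45 min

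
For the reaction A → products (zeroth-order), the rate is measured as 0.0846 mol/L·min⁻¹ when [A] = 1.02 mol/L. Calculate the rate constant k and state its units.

0.0846 mol/L·min⁻¹

Step 1: For a zeroth-order reaction, rate = k (independent of concentration).
Step 2: k = rate = 0.0846 mol/L·min⁻¹.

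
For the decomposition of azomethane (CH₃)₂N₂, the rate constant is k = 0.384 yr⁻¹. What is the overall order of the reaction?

first order (1)

Step 1: The units of k for an nth-order reaction are (concentration)^(1-n)·(time)⁻¹.
Step 2: Here k has units yr⁻¹, so the concentration exponent is 0.
Step 3: 1 - n = 0 ⇒ n = 1. The reaction is first order.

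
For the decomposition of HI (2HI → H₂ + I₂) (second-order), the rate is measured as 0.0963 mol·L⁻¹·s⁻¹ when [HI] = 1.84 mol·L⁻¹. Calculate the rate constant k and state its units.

0.02844 (mol·L⁻¹)⁻¹·s⁻¹

Step 1: rate = k[HI]^2, so k = rate / [HI]^2.
Step 2: k = 0.0963 / (1.84)^2 = 0.0963 / 3.386.
Step 3: k = 0.02844 (mol·L⁻¹)⁻¹·s⁻¹.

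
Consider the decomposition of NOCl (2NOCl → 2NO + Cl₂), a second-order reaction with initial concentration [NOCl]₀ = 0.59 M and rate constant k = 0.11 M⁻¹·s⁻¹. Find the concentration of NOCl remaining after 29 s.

0.2047 M

Step 1: For a second-order reaction: 1/[NOCl] = 1/[NOCl]₀ + kt
Step 2: 1/[NOCl] = 1/0.59 + 0.11 × 29
Step 3: 1/[NOCl] = 1.695 + 3.19 = 4.885
Step 4: [NOCl] = 1/4.885 = 0.2047 M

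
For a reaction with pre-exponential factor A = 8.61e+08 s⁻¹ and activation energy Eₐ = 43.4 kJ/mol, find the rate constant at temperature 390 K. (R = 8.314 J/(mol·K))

1.32e+03 s⁻¹

Step 1: Use the Arrhenius equation: k = A × exp(-Eₐ/RT)
Step 2: Convert Eₐ to J/mol: 43.4 kJ/mol = 43400 J/mol
Step 3: Calculate the exponent: -Eₐ/(RT) = -43400/(8.314 × 390) = -13.38490
Step 4: k = 8.61e+08 × exp(-13.38490)
Step 5: k = 8.61e+08 × 1.53820e-06 = 1.3244e+03 s⁻¹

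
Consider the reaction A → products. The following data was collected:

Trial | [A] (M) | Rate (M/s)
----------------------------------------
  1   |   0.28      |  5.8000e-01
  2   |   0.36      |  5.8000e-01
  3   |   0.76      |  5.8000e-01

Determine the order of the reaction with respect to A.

zeroth order (0)

Step 1: Compare trials - when concentration changes, rate stays constant.
Step 2: rate₂/rate₁ = 5.8000e-01/5.8000e-01 = 1
Step 3: [A]₂/[A]₁ = 0.36/0.28 = 1.286
Step 4: Since rate ratio ≈ (conc ratio)^0, the reaction is zeroth order.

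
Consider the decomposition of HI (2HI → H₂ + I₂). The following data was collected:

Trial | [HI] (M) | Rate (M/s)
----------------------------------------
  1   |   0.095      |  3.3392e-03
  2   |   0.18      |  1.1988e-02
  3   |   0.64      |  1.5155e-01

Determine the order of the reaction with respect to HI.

second order (2)

Step 1: Compare trials to find order n where rate₂/rate₁ = ([HI]₂/[HI]₁)^n
Step 2: rate₂/rate₁ = 1.1988e-02/3.3392e-03 = 3.59
Step 3: [HI]₂/[HI]₁ = 0.18/0.095 = 1.895
Step 4: n = ln(3.59)/ln(1.895) = 2.00 ≈ 2
Step 5: The reaction is second order in HI.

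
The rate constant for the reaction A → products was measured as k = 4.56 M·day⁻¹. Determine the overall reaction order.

zeroth order (0)

Step 1: The units of k for an nth-order reaction are (concentration)^(1-n)·(time)⁻¹.
Step 2: Here k has units M·day⁻¹, so the concentration exponent is 1.
Step 3: 1 - n = 1 ⇒ n = 0. The reaction is zeroth order.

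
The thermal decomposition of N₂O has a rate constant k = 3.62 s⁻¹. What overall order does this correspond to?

first order (1)

Step 1: The units of k for an nth-order reaction are (concentration)^(1-n)·(time)⁻¹.
Step 2: Here k has units s⁻¹, so the concentration exponent is 0.
Step 3: 1 - n = 0 ⇒ n = 1. The reaction is first order.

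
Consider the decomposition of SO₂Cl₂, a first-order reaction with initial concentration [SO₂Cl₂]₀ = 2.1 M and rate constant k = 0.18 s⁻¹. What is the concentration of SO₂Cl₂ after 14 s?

0.169 M

Step 1: For a first-order reaction: [SO₂Cl₂] = [SO₂Cl₂]₀ × e^(-kt)
Step 2: [SO₂Cl₂] = 2.1 × e^(-0.18 × 14)
Step 3: [SO₂Cl₂] = 2.1 × e^(-2.52)
Step 4: [SO₂Cl₂] = 2.1 × 0.0804596 = 0.169 M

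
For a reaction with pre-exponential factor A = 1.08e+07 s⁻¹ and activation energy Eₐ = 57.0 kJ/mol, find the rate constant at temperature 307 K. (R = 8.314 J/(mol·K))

2.16e-03 s⁻¹

Step 1: Use the Arrhenius equation: k = A × exp(-Eₐ/RT)
Step 2: Convert Eₐ to J/mol: 57.0 kJ/mol = 57000 J/mol
Step 3: Calculate the exponent: -Eₐ/(RT) = -57000/(8.314 × 307) = -22.33194
Step 4: k = 1.08e+07 × exp(-22.33194)
Step 5: k = 1.08e+07 × 2.00153e-10 = 2.1617e-03 s⁻¹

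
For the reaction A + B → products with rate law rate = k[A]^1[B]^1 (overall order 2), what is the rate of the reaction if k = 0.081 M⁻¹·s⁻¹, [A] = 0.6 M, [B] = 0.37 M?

0.01798 M/s

Step 1: The rate law is rate = k[A]^1[B]^1, overall order = 1+1 = 2
Step 2: Substitute values: rate = 0.081 × (0.6)^1 × (0.37)^1
Step 3: rate = 0.081 × 0.6 × 0.37 = 0.017982 M/s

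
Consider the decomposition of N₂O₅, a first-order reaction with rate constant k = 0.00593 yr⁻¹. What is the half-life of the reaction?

116.9 yr

Step 1: For a first-order reaction, t₁/₂ = ln(2)/k
Step 2: t₁/₂ = ln(2)/0.00593
Step 3: t₁/₂ = 0.6931/0.00593 = 116.9 yr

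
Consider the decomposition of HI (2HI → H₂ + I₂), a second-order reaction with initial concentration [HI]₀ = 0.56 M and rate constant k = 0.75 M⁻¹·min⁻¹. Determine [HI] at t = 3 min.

0.2478 M

Step 1: For a second-order reaction: 1/[HI] = 1/[HI]₀ + kt
Step 2: 1/[HI] = 1/0.56 + 0.75 × 3
Step 3: 1/[HI] = 1.786 + 2.25 = 4.036
Step 4: [HI] = 1/4.036 = 0.2478 M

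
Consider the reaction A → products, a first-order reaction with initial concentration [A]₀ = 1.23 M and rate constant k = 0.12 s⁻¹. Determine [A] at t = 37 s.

0.01451 M

Step 1: For a first-order reaction: [A] = [A]₀ × e^(-kt)
Step 2: [A] = 1.23 × e^(-0.12 × 37)
Step 3: [A] = 1.23 × e^(-4.44)
Step 4: [A] = 1.23 × 0.0117959 = 0.01451 M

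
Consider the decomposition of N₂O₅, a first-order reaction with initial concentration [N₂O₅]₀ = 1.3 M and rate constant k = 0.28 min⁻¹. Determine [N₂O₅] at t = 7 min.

0.1831 M

Step 1: For a first-order reaction: [N₂O₅] = [N₂O₅]₀ × e^(-kt)
Step 2: [N₂O₅] = 1.3 × e^(-0.28 × 7)
Step 3: [N₂O₅] = 1.3 × e^(-1.96)
Step 4: [N₂O₅] = 1.3 × 0.140858 = 0.1831 M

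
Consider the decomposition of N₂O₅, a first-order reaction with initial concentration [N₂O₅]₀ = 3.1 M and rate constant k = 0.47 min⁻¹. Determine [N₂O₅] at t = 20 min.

0.0002564 M

Step 1: For a first-order reaction: [N₂O₅] = [N₂O₅]₀ × e^(-kt)
Step 2: [N₂O₅] = 3.1 × e^(-0.47 × 20)
Step 3: [N₂O₅] = 3.1 × e^(-9.4)
Step 4: [N₂O₅] = 3.1 × 8.27241e-05 = 0.0002564 M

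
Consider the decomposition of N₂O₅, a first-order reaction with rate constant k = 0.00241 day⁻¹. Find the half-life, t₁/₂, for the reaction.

287.6 day

Step 1: For a first-order reaction, t₁/₂ = ln(2)/k
Step 2: t₁/₂ = ln(2)/0.00241
Step 3: t₁/₂ = 0.6931/0.00241 = 287.6 day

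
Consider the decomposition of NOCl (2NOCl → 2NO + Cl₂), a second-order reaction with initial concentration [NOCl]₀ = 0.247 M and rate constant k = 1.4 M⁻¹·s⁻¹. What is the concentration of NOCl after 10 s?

0.05541 M

Step 1: For a second-order reaction: 1/[NOCl] = 1/[NOCl]₀ + kt
Step 2: 1/[NOCl] = 1/0.247 + 1.4 × 10
Step 3: 1/[NOCl] = 4.049 + 14 = 18.05
Step 4: [NOCl] = 1/18.05 = 0.05541 M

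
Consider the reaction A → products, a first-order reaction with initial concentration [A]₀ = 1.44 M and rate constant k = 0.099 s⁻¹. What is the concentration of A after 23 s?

0.1477 M

Step 1: For a first-order reaction: [A] = [A]₀ × e^(-kt)
Step 2: [A] = 1.44 × e^(-0.099 × 23)
Step 3: [A] = 1.44 × e^(-2.277)
Step 4: [A] = 1.44 × 0.102592 = 0.1477 M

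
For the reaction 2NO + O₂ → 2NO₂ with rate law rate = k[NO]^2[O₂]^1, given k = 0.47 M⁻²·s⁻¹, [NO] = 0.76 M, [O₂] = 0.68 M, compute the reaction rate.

0.1846 M/s

Step 1: The rate law is rate = k[NO]^2[O₂]^1
Step 2: Substitute: rate = 0.47 × (0.76)^2 × (0.68)^1
Step 3: rate = 0.47 × 0.5776 × 0.68 = 0.184601 M/s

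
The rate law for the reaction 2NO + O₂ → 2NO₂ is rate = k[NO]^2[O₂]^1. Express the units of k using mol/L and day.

(mol/L)⁻²·day⁻¹

Step 1: Overall order = 2 + 1 = 3.
Step 2: rate has units mol/L·day⁻¹; [NO]^2[O₂]^1 has units (mol/L)^3.
Step 3: k = rate/([NO]^2[O₂]^1), so units of k = (mol/L)^(1-3)·day⁻¹ = (mol/L)⁻²·day⁻¹.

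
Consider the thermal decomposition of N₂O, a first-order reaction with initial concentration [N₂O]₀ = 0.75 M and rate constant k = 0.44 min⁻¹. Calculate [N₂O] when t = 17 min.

0.0004232 M

Step 1: For a first-order reaction: [N₂O] = [N₂O]₀ × e^(-kt)
Step 2: [N₂O] = 0.75 × e^(-0.44 × 17)
Step 3: [N₂O] = 0.75 × e^(-7.48)
Step 4: [N₂O] = 0.75 × 0.000564257 = 0.0004232 M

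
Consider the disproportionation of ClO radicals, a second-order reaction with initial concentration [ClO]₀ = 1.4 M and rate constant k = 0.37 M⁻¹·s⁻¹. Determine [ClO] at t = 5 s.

0.39 M

Step 1: For a second-order reaction: 1/[ClO] = 1/[ClO]₀ + kt
Step 2: 1/[ClO] = 1/1.4 + 0.37 × 5
Step 3: 1/[ClO] = 0.7143 + 1.85 = 2.564
Step 4: [ClO] = 1/2.564 = 0.39 M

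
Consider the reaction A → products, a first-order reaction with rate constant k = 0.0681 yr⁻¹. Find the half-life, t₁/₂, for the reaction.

10.18 yr

Step 1: For a first-order reaction, t₁/₂ = ln(2)/k
Step 2: t₁/₂ = ln(2)/0.0681
Step 3: t₁/₂ = 0.6931/0.0681 = 10.18 yr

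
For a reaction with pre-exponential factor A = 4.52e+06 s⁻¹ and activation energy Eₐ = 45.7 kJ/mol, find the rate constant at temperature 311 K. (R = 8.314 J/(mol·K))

9.53e-02 s⁻¹

Step 1: Use the Arrhenius equation: k = A × exp(-Eₐ/RT)
Step 2: Convert Eₐ to J/mol: 45.7 kJ/mol = 45700 J/mol
Step 3: Calculate the exponent: -Eₐ/(RT) = -45700/(8.314 × 311) = -17.67445
Step 4: k = 4.52e+06 × exp(-17.67445)
Step 5: k = 4.52e+06 × 2.10904e-08 = 9.5329e-02 s⁻¹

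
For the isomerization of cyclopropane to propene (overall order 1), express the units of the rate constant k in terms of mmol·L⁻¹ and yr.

yr⁻¹

Step 1: For overall order n, rate = k × (concentration)^n.
Step 2: Rate has units mmol·L⁻¹·yr⁻¹; concentration term has units (mmol·L⁻¹)^1.
Step 3: k = rate / (concentration)^n, so units of k = (mmol·L⁻¹)^(1-1)·yr⁻¹ = yr⁻¹.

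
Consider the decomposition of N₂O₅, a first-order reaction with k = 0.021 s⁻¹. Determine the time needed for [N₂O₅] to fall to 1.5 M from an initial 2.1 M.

16.02 s

Step 1: For first-order: t = ln([N₂O₅]₀/[N₂O₅])/k
Step 2: t = ln(2.1/1.5)/0.021
Step 3: t = ln(1.4)/0.021
Step 4: t = 0.3365/0.021 = 16.02 s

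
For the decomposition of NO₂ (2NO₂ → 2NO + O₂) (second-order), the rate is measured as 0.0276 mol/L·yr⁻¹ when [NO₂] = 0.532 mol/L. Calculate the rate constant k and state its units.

0.09752 (mol/L)⁻¹·yr⁻¹

Step 1: rate = k[NO₂]^2, so k = rate / [NO₂]^2.
Step 2: k = 0.0276 / (0.532)^2 = 0.0276 / 0.283.
Step 3: k = 0.09752 (mol/L)⁻¹·yr⁻¹.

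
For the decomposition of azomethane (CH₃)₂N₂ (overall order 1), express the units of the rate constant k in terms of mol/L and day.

day⁻¹

Step 1: For overall order n, rate = k × (concentration)^n.
Step 2: Rate has units mol/L·day⁻¹; concentration term has units (mol/L)^1.
Step 3: k = rate / (concentration)^n, so units of k = (mol/L)^(1-1)·day⁻¹ = day⁻¹.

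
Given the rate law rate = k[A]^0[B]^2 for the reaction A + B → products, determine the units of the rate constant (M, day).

M⁻¹·day⁻¹

Step 1: Overall order = 0 + 2 = 2.
Step 2: rate has units M·day⁻¹; [A]^0[B]^2 has units M^2.
Step 3: k = rate/([A]^0[B]^2), so units of k = M^(1-2)·day⁻¹ = M⁻¹·day⁻¹.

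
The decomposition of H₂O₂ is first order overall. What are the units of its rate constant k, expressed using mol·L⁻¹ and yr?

yr⁻¹

Step 1: For overall order n, rate = k × (concentration)^n.
Step 2: Rate has units mol·L⁻¹·yr⁻¹; concentration term has units (mol·L⁻¹)^1.
Step 3: k = rate / (concentration)^n, so units of k = (mol·L⁻¹)^(1-1)·yr⁻¹ = yr⁻¹.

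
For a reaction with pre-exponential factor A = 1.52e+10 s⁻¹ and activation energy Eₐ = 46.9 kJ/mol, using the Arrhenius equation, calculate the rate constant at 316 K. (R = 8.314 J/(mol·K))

2.69e+02 s⁻¹

Step 1: Use the Arrhenius equation: k = A × exp(-Eₐ/RT)
Step 2: Convert Eₐ to J/mol: 46.9 kJ/mol = 46900 J/mol
Step 3: Calculate the exponent: -Eₐ/(RT) = -46900/(8.314 × 316) = -17.85154
Step 4: k = 1.52e+10 × exp(-17.85154)
Step 5: k = 1.52e+10 × 1.76675e-08 = 2.6855e+02 s⁻¹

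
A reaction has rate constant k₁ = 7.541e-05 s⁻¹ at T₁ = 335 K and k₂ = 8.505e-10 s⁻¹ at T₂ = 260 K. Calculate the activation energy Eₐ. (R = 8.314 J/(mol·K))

110.0 kJ/mol

Step 1: Use the two-temperature Arrhenius form: ln(k₂/k₁) = -Eₐ/R × (1/T₂ - 1/T₁)
Step 2: ln(k₂/k₁) = ln(8.505e-10/7.541e-05) = ln(1.12783e-05) = -11.3926
Step 3: 1/T₂ - 1/T₁ = 1/260 - 1/335 = 8.610792e-04 K⁻¹
Step 4: Eₐ = -R × ln(k₂/k₁) / (1/T₂ - 1/T₁) = -8.314 × -11.3926 / 8.610792e-04
Step 5: Eₐ = 1.1000e+05 J/mol = 110.0 kJ/mol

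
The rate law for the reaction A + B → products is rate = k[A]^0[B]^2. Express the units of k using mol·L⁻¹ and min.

(mol·L⁻¹)⁻¹·min⁻¹

Step 1: Overall order = 0 + 2 = 2.
Step 2: rate has units mol·L⁻¹·min⁻¹; [A]^0[B]^2 has units (mol·L⁻¹)^2.
Step 3: k = rate/([A]^0[B]^2), so units of k = (mol·L⁻¹)^(1-2)·min⁻¹ = (mol·L⁻¹)⁻¹·min⁻¹.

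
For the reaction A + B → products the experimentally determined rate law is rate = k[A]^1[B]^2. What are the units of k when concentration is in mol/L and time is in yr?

(mol/L)⁻²·yr⁻¹

Step 1: Overall order = 1 + 2 = 3.
Step 2: rate has units mol/L·yr⁻¹; [A]^1[B]^2 has units (mol/L)^3.
Step 3: k = rate/([A]^1[B]^2), so units of k = (mol/L)^(1-3)·yr⁻¹ = (mol/L)⁻²·yr⁻¹.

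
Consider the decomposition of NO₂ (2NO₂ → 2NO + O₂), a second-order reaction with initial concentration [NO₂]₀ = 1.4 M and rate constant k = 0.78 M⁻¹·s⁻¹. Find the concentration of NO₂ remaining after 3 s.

0.3274 M

Step 1: For a second-order reaction: 1/[NO₂] = 1/[NO₂]₀ + kt
Step 2: 1/[NO₂] = 1/1.4 + 0.78 × 3
Step 3: 1/[NO₂] = 0.7143 + 2.34 = 3.054
Step 4: [NO₂] = 1/3.054 = 0.3274 M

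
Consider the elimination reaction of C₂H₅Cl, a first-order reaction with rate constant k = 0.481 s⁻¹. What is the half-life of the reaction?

1.441 s

Step 1: For a first-order reaction, t₁/₂ = ln(2)/k
Step 2: t₁/₂ = ln(2)/0.481
Step 3: t₁/₂ = 0.6931/0.481 = 1.441 s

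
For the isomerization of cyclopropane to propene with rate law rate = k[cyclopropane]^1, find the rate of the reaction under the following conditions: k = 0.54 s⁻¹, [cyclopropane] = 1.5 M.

0.81 M/s

Step 1: Identify the rate law: rate = k[cyclopropane]^1
Step 2: Substitute values: rate = 0.54 × (1.5)^1
Step 3: Calculate: rate = 0.54 × 1.5 = 0.81 M/s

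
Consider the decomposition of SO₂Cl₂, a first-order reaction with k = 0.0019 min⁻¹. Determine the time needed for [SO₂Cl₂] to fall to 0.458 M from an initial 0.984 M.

402.5 min

Step 1: For first-order: t = ln([SO₂Cl₂]₀/[SO₂Cl₂])/k
Step 2: t = ln(0.984/0.458)/0.0019
Step 3: t = ln(2.148)/0.0019
Step 4: t = 0.7648/0.0019 = 402.5 min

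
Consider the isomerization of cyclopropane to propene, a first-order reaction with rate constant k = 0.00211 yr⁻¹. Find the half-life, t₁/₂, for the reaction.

328.5 yr

Step 1: For a first-order reaction, t₁/₂ = ln(2)/k
Step 2: t₁/₂ = ln(2)/0.00211
Step 3: t₁/₂ = 0.6931/0.00211 = 328.5 yr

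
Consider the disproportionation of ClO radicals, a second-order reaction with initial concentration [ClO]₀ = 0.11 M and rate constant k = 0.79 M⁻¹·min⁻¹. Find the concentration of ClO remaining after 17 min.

0.0444 M

Step 1: For a second-order reaction: 1/[ClO] = 1/[ClO]₀ + kt
Step 2: 1/[ClO] = 1/0.11 + 0.79 × 17
Step 3: 1/[ClO] = 9.091 + 13.43 = 22.52
Step 4: [ClO] = 1/22.52 = 0.0444 M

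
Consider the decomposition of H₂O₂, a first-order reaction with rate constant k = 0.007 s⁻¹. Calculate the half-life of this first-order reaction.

99.02 s

Step 1: For a first-order reaction, t₁/₂ = ln(2)/k
Step 2: t₁/₂ = ln(2)/0.007
Step 3: t₁/₂ = 0.6931/0.007 = 99.02 s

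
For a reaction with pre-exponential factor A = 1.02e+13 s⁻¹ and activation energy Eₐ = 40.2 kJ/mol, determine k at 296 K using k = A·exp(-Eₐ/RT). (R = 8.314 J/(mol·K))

8.21e+05 s⁻¹

Step 1: Use the Arrhenius equation: k = A × exp(-Eₐ/RT)
Step 2: Convert Eₐ to J/mol: 40.2 kJ/mol = 40200 J/mol
Step 3: Calculate the exponent: -Eₐ/(RT) = -40200/(8.314 × 296) = -16.33519
Step 4: k = 1.02e+13 × exp(-16.33519)
Step 5: k = 1.02e+13 × 8.04854e-08 = 8.2095e+05 s⁻¹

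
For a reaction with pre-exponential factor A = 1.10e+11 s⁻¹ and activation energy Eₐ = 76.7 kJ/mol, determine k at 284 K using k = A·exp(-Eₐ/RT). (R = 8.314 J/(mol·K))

8.59e-04 s⁻¹

Step 1: Use the Arrhenius equation: k = A × exp(-Eₐ/RT)
Step 2: Convert Eₐ to J/mol: 76.7 kJ/mol = 76700 J/mol
Step 3: Calculate the exponent: -Eₐ/(RT) = -76700/(8.314 × 284) = -32.48381
Step 4: k = 1.10e+11 × exp(-32.48381)
Step 5: k = 1.10e+11 × 7.80658e-15 = 8.5872e-04 s⁻¹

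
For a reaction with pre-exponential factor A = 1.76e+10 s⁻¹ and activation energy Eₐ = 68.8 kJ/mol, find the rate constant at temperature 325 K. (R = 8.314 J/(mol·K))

1.54e-01 s⁻¹

Step 1: Use the Arrhenius equation: k = A × exp(-Eₐ/RT)
Step 2: Convert Eₐ to J/mol: 68.8 kJ/mol = 68800 J/mol
Step 3: Calculate the exponent: -Eₐ/(RT) = -68800/(8.314 × 325) = -25.46215
Step 4: k = 1.76e+10 × exp(-25.46215)
Step 5: k = 1.76e+10 × 8.74840e-12 = 1.5397e-01 s⁻¹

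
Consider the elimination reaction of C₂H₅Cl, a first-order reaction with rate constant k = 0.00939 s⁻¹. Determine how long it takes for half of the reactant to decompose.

73.82 s

Step 1: For a first-order reaction, t₁/₂ = ln(2)/k
Step 2: t₁/₂ = ln(2)/0.00939
Step 3: t₁/₂ = 0.6931/0.00939 = 73.82 s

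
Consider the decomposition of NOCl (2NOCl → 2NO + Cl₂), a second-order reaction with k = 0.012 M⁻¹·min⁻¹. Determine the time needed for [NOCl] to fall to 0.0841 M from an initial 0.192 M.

556.9 min

Step 1: For second-order: t = (1/[NOCl] - 1/[NOCl]₀)/k
Step 2: t = (1/0.0841 - 1/0.192)/0.012
Step 3: t = (11.89 - 5.208)/0.012
Step 4: t = 6.682/0.012 = 556.9 min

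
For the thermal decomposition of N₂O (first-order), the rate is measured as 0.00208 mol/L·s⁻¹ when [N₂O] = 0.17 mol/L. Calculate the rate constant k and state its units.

0.01224 s⁻¹

Step 1: rate = k[N₂O]^1, so k = rate / [N₂O]^1.
Step 2: k = 0.00208 / (0.17)^1 = 0.00208 / 0.17.
Step 3: k = 0.01224 s⁻¹.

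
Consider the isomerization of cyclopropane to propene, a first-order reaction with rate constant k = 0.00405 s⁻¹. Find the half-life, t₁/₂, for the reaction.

171.1 s

Step 1: For a first-order reaction, t₁/₂ = ln(2)/k
Step 2: t₁/₂ = ln(2)/0.00405
Step 3: t₁/₂ = 0.6931/0.00405 = 171.1 s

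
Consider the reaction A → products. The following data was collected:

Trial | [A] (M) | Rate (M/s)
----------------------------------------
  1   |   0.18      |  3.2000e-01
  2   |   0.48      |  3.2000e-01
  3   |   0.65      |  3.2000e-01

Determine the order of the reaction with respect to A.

zeroth order (0)

Step 1: Compare trials - when concentration changes, rate stays constant.
Step 2: rate₂/rate₁ = 3.2000e-01/3.2000e-01 = 1
Step 3: [A]₂/[A]₁ = 0.48/0.18 = 2.667
Step 4: Since rate ratio ≈ (conc ratio)^0, the reaction is zeroth order.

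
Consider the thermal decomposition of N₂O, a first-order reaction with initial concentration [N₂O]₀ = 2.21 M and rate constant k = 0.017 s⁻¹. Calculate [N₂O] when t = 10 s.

1.864 M

Step 1: For a first-order reaction: [N₂O] = [N₂O]₀ × e^(-kt)
Step 2: [N₂O] = 2.21 × e^(-0.017 × 10)
Step 3: [N₂O] = 2.21 × e^(-0.17)
Step 4: [N₂O] = 2.21 × 0.843665 = 1.864 M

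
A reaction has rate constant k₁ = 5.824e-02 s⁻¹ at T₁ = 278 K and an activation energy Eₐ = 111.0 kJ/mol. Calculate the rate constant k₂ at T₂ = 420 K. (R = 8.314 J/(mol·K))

6.560e+05 s⁻¹

Step 1: Use the two-temperature Arrhenius form: ln(k₂/k₁) = -Eₐ/R × (1/T₂ - 1/T₁)
Step 2: Convert Eₐ to J/mol: 111.0 kJ/mol = 111000 J/mol
Step 3: 1/T₂ - 1/T₁ = 1/420 - 1/278 = -1.216170e-03 K⁻¹
Step 4: ln(k₂/k₁) = -111000/8.314 × -1.216170e-03 = 16.23705
Step 5: k₂ = k₁ × exp(16.23705) = 5.824e-02 × 1.12632e+07 = 6.560e+05 s⁻¹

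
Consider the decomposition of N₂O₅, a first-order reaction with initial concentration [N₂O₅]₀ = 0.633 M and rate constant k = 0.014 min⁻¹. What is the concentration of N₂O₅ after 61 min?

0.2695 M

Step 1: For a first-order reaction: [N₂O₅] = [N₂O₅]₀ × e^(-kt)
Step 2: [N₂O₅] = 0.633 × e^(-0.014 × 61)
Step 3: [N₂O₅] = 0.633 × e^(-0.854)
Step 4: [N₂O₅] = 0.633 × 0.425709 = 0.2695 M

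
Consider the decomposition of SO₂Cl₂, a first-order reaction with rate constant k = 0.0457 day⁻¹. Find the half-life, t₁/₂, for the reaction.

15.17 day

Step 1: For a first-order reaction, t₁/₂ = ln(2)/k
Step 2: t₁/₂ = ln(2)/0.0457
Step 3: t₁/₂ = 0.6931/0.0457 = 15.17 day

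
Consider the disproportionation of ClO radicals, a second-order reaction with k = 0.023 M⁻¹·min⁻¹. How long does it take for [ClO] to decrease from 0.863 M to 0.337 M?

78.64 min

Step 1: For second-order: t = (1/[ClO] - 1/[ClO]₀)/k
Step 2: t = (1/0.337 - 1/0.863)/0.023
Step 3: t = (2.967 - 1.159)/0.023
Step 4: t = 1.809/0.023 = 78.64 min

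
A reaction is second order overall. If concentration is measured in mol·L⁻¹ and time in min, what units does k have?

(mol·L⁻¹)⁻¹·min⁻¹

Step 1: For overall order n, rate = k × (concentration)^n.
Step 2: Rate has units mol·L⁻¹·min⁻¹; concentration term has units (mol·L⁻¹)^2.
Step 3: k = rate / (concentration)^n, so units of k = (mol·L⁻¹)^(1-2)·min⁻¹ = (mol·L⁻¹)⁻¹·min⁻¹.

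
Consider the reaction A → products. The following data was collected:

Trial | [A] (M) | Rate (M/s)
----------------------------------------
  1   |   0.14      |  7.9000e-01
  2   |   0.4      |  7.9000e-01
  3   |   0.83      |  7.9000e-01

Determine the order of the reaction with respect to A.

zeroth order (0)

Step 1: Compare trials - when concentration changes, rate stays constant.
Step 2: rate₂/rate₁ = 7.9000e-01/7.9000e-01 = 1
Step 3: [A]₂/[A]₁ = 0.4/0.14 = 2.857
Step 4: Since rate ratio ≈ (conc ratio)^0, the reaction is zeroth order.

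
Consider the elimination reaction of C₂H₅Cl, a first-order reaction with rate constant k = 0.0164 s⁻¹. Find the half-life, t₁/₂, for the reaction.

42.27 s

Step 1: For a first-order reaction, t₁/₂ = ln(2)/k
Step 2: t₁/₂ = ln(2)/0.0164
Step 3: t₁/₂ = 0.6931/0.0164 = 42.27 s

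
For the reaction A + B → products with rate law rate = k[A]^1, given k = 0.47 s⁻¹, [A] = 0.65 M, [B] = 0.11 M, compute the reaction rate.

0.3055 M/s

Step 1: The rate law is rate = k[A]^1
Step 2: Note that the rate does not depend on [B] (zero order in B).
Step 3: rate = 0.47 × (0.65)^1 = 0.3055 M/s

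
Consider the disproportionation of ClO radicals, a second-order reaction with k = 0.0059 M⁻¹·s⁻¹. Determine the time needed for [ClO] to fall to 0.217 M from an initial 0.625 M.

509.9 s

Step 1: For second-order: t = (1/[ClO] - 1/[ClO]₀)/k
Step 2: t = (1/0.217 - 1/0.625)/0.0059
Step 3: t = (4.608 - 1.6)/0.0059
Step 4: t = 3.008/0.0059 = 509.9 s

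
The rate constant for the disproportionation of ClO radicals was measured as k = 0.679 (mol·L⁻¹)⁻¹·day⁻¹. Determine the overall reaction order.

second order (2)

Step 1: The units of k for an nth-order reaction are (concentration)^(1-n)·(time)⁻¹.
Step 2: Here k has units (mol·L⁻¹)⁻¹·day⁻¹, so the concentration exponent is -1.
Step 3: 1 - n = -1 ⇒ n = 2. The reaction is second order.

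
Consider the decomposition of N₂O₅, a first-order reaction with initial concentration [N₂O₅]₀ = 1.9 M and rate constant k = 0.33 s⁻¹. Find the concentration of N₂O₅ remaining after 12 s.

0.03622 M

Step 1: For a first-order reaction: [N₂O₅] = [N₂O₅]₀ × e^(-kt)
Step 2: [N₂O₅] = 1.9 × e^(-0.33 × 12)
Step 3: [N₂O₅] = 1.9 × e^(-3.96)
Step 4: [N₂O₅] = 1.9 × 0.0190631 = 0.03622 M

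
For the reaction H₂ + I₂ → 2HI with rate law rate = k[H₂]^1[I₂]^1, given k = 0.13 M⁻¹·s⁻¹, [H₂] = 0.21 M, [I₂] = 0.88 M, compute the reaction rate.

0.02402 M/s

Step 1: The rate law is rate = k[H₂]^1[I₂]^1
Step 2: Substitute: rate = 0.13 × (0.21)^1 × (0.88)^1
Step 3: rate = 0.13 × 0.21 × 0.88 = 0.024024 M/s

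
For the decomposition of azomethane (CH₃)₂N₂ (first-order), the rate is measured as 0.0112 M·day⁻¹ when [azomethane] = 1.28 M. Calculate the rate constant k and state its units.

0.00875 day⁻¹

Step 1: rate = k[azomethane]^1, so k = rate / [azomethane]^1.
Step 2: k = 0.0112 / (1.28)^1 = 0.0112 / 1.28.
Step 3: k = 0.00875 day⁻¹.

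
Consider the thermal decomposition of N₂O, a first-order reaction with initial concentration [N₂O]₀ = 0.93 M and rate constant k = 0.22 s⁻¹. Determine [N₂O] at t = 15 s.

0.0343 M

Step 1: For a first-order reaction: [N₂O] = [N₂O]₀ × e^(-kt)
Step 2: [N₂O] = 0.93 × e^(-0.22 × 15)
Step 3: [N₂O] = 0.93 × e^(-3.3)
Step 4: [N₂O] = 0.93 × 0.0368832 = 0.0343 M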